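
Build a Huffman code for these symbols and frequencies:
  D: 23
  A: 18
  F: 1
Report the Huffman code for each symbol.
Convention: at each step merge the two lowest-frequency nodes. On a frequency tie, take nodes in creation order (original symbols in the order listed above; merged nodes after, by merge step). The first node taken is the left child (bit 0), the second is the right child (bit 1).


Huffman tree construction:
Step 1: Merge F(1) + A(18) = 19
Step 2: Merge (F+A)(19) + D(23) = 42
Read each symbol's code off the tree from the root (left child = 0, right child = 1).

Codes:
  D: 1 (length 1)
  A: 01 (length 2)
  F: 00 (length 2)
Average code length: 61/42 = 1.4524 bits/symbol


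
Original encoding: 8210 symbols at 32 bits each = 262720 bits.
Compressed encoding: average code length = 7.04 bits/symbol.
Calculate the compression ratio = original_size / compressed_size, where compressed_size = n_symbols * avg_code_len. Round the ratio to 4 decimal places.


original_size = n_symbols * orig_bits = 8210 * 32 = 262720 bits
compressed_size = n_symbols * avg_code_len = 8210 * 7.04 = 57798.4 bits
ratio = original_size / compressed_size = 262720 / 57798.4 = 4.5455

Compression ratio = 4.5455


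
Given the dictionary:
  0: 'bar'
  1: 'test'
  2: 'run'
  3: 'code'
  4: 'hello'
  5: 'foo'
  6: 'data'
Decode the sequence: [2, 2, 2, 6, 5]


Look up each index in the dictionary:
  2 -> 'run'
  2 -> 'run'
  2 -> 'run'
  6 -> 'data'
  5 -> 'foo'

Decoded: "run run run data foo"


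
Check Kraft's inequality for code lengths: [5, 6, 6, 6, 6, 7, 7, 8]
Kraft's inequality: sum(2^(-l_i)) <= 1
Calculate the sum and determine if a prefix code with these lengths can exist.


Sum = 2^(-5) + 2^(-6) + 2^(-6) + 2^(-6) + 2^(-6) + 2^(-7) + 2^(-7) + 2^(-8)
    = 0.03125 + 0.015625 + 0.015625 + 0.015625 + 0.015625 + 0.0078125 + 0.0078125 + 0.00390625
    = 29/256 = 0.11328125
Since 0.11328125 <= 1, Kraft's inequality IS satisfied.
A prefix code with these lengths CAN exist.

Kraft sum = 0.11328125. Satisfied.


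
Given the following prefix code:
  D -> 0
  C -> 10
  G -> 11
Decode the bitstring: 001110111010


Decoding step by step:
Bits 0 -> D
Bits 0 -> D
Bits 11 -> G
Bits 10 -> C
Bits 11 -> G
Bits 10 -> C
Bits 10 -> C


Decoded message: DDGCGCC


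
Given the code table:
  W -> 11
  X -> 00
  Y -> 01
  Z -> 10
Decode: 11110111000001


Decoding:
11 -> W
11 -> W
01 -> Y
11 -> W
00 -> X
00 -> X
01 -> Y


Result: WWYWXXY


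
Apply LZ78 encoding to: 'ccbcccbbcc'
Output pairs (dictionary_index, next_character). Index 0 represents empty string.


LZ78 encoding steps:
Dictionary: {0: ''}
Step 1: w='' (idx 0), next='c' -> output (0, 'c'), add 'c' as idx 1
Step 2: w='c' (idx 1), next='b' -> output (1, 'b'), add 'cb' as idx 2
Step 3: w='c' (idx 1), next='c' -> output (1, 'c'), add 'cc' as idx 3
Step 4: w='cb' (idx 2), next='b' -> output (2, 'b'), add 'cbb' as idx 4
Step 5: w='cc' (idx 3), end of input -> output (3, '')


Encoded: [(0, 'c'), (1, 'b'), (1, 'c'), (2, 'b'), (3, '')]


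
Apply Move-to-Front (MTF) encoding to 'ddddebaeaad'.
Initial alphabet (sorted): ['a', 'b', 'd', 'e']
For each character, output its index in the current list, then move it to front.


MTF encoding:
'd': index 2 in ['a', 'b', 'd', 'e'] -> ['d', 'a', 'b', 'e']
'd': index 0 in ['d', 'a', 'b', 'e'] -> ['d', 'a', 'b', 'e']
'd': index 0 in ['d', 'a', 'b', 'e'] -> ['d', 'a', 'b', 'e']
'd': index 0 in ['d', 'a', 'b', 'e'] -> ['d', 'a', 'b', 'e']
'e': index 3 in ['d', 'a', 'b', 'e'] -> ['e', 'd', 'a', 'b']
'b': index 3 in ['e', 'd', 'a', 'b'] -> ['b', 'e', 'd', 'a']
'a': index 3 in ['b', 'e', 'd', 'a'] -> ['a', 'b', 'e', 'd']
'e': index 2 in ['a', 'b', 'e', 'd'] -> ['e', 'a', 'b', 'd']
'a': index 1 in ['e', 'a', 'b', 'd'] -> ['a', 'e', 'b', 'd']
'a': index 0 in ['a', 'e', 'b', 'd'] -> ['a', 'e', 'b', 'd']
'd': index 3 in ['a', 'e', 'b', 'd'] -> ['d', 'a', 'e', 'b']


Output: [2, 0, 0, 0, 3, 3, 3, 2, 1, 0, 3]


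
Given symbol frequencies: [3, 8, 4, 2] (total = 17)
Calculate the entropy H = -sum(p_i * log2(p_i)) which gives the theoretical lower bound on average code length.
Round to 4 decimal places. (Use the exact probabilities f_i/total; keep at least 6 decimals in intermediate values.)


Per-symbol terms -p_i * log2(p_i) with p_i = f_i/17:
  p = 3/17 = 0.176471: log2(p) = -2.502500, -p*log2(p) = 0.441618
  p = 8/17 = 0.470588: log2(p) = -1.087463, -p*log2(p) = 0.511747
  p = 4/17 = 0.235294: log2(p) = -2.087463, -p*log2(p) = 0.491168
  p = 2/17 = 0.117647: log2(p) = -3.087463, -p*log2(p) = 0.363231
H = 0.441618 + 0.511747 + 0.491168 + 0.363231 = 1.807764

H = 1.8078 bits/symbol


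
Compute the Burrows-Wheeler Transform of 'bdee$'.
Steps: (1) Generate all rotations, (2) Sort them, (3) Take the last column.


Rotations (sorted):
  0: $bdee -> last char: e
  1: bdee$ -> last char: $
  2: dee$b -> last char: b
  3: e$bde -> last char: e
  4: ee$bd -> last char: d


BWT = e$bed


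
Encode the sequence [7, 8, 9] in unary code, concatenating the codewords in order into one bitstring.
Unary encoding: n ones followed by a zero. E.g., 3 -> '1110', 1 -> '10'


Encode each number as n ones followed by a terminating 0:
  7 -> 11111110 (8 bits)
  8 -> 111111110 (9 bits)
  9 -> 1111111110 (10 bits)
Total length = 8 + 9 + 10 = 27 bits.

Unary([7, 8, 9]) = 111111101111111101111111110 (27 bits)


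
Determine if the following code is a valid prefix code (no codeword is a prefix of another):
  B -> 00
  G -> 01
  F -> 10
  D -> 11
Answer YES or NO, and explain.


Checking each pair (does one codeword prefix another?):
  B='00' vs G='01': no prefix
  B='00' vs F='10': no prefix
  B='00' vs D='11': no prefix
  G='01' vs B='00': no prefix
  G='01' vs F='10': no prefix
  G='01' vs D='11': no prefix
  F='10' vs B='00': no prefix
  F='10' vs G='01': no prefix
  F='10' vs D='11': no prefix
  D='11' vs B='00': no prefix
  D='11' vs G='01': no prefix
  D='11' vs F='10': no prefix
No violation found over all pairs.

YES -- this is a valid prefix code. No codeword is a prefix of any other codeword.


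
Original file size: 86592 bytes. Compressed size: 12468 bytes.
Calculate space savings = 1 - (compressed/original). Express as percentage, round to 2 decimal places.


ratio = compressed/original = 12468/86592 = 0.143986
savings = 1 - ratio = 1 - 0.143986 = 0.856014
as a percentage: 0.856014 * 100 = 85.6%

Space savings = 1 - 12468/86592 = 85.6%


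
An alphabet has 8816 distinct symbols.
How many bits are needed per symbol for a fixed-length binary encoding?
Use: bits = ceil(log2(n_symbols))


log2(8816) = 13.1059
Bracket: 2^13 = 8192 < 8816 <= 2^14 = 16384
So ceil(log2(8816)) = 14

bits = ceil(log2(8816)) = ceil(13.1059) = 14 bits


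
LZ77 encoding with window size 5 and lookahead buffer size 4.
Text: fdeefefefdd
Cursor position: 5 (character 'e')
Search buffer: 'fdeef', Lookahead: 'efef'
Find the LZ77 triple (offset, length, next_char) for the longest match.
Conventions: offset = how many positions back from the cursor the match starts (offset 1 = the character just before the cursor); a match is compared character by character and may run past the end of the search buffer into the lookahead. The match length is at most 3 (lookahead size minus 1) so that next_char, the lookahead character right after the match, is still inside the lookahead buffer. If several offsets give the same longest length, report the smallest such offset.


Try each offset into the search buffer:
  offset=1 (pos 4, char 'f'): match length 0
  offset=2 (pos 3, char 'e'): match length 3
  offset=3 (pos 2, char 'e'): match length 1
  offset=4 (pos 1, char 'd'): match length 0
  offset=5 (pos 0, char 'f'): match length 0
Longest match has length 3 at offset 2.
next_char = character at position 5 + 3 = 8 -> 'f'

Best match: offset=2, length=3 (matching 'efe' starting at position 3)
LZ77 triple: (2, 3, 'f')


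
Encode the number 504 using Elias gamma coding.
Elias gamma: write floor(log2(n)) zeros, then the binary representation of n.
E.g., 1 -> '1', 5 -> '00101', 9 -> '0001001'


num_bits = floor(log2(504)) + 1 = 9
leading_zeros = num_bits - 1 = 8
binary(504) = 111111000

Elias gamma(504) = '00000000' + '111111000' = 00000000111111000 (17 bits)


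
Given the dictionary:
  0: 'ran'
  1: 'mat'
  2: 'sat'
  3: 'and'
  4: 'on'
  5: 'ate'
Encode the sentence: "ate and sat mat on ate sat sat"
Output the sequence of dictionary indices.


Look up each word in the dictionary:
  'ate' -> 5
  'and' -> 3
  'sat' -> 2
  'mat' -> 1
  'on' -> 4
  'ate' -> 5
  'sat' -> 2
  'sat' -> 2

Encoded: [5, 3, 2, 1, 4, 5, 2, 2]


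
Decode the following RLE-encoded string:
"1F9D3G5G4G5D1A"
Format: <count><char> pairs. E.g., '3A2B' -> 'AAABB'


Expanding each <count><char> pair:
  1F -> 'F'
  9D -> 'DDDDDDDDD'
  3G -> 'GGG'
  5G -> 'GGGGG'
  4G -> 'GGGG'
  5D -> 'DDDDD'
  1A -> 'A'

Decoded = FDDDDDDDDDGGGGGGGGGGGGDDDDDA


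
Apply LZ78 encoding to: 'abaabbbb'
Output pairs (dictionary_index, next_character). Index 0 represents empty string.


LZ78 encoding steps:
Dictionary: {0: ''}
Step 1: w='' (idx 0), next='a' -> output (0, 'a'), add 'a' as idx 1
Step 2: w='' (idx 0), next='b' -> output (0, 'b'), add 'b' as idx 2
Step 3: w='a' (idx 1), next='a' -> output (1, 'a'), add 'aa' as idx 3
Step 4: w='b' (idx 2), next='b' -> output (2, 'b'), add 'bb' as idx 4
Step 5: w='bb' (idx 4), end of input -> output (4, '')


Encoded: [(0, 'a'), (0, 'b'), (1, 'a'), (2, 'b'), (4, '')]


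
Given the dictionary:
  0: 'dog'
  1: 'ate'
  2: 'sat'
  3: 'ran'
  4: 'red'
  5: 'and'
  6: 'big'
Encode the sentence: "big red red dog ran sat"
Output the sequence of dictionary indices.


Look up each word in the dictionary:
  'big' -> 6
  'red' -> 4
  'red' -> 4
  'dog' -> 0
  'ran' -> 3
  'sat' -> 2

Encoded: [6, 4, 4, 0, 3, 2]


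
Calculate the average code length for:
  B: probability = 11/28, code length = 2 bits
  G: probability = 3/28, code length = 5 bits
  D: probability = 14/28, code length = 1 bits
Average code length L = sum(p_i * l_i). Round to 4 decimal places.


Weighted contributions p_i * l_i:
  B: (11/28) * 2 = 22/28
  G: (3/28) * 5 = 15/28
  D: (14/28) * 1 = 14/28
Sum = (22 + 15 + 14)/28 = 51/28

L = 51/28 = 1.8214 bits/symbol


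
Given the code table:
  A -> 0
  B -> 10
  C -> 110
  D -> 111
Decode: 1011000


Decoding:
10 -> B
110 -> C
0 -> A
0 -> A


Result: BCAA


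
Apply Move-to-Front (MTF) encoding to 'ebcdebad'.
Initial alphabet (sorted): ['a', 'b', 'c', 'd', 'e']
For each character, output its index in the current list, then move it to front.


MTF encoding:
'e': index 4 in ['a', 'b', 'c', 'd', 'e'] -> ['e', 'a', 'b', 'c', 'd']
'b': index 2 in ['e', 'a', 'b', 'c', 'd'] -> ['b', 'e', 'a', 'c', 'd']
'c': index 3 in ['b', 'e', 'a', 'c', 'd'] -> ['c', 'b', 'e', 'a', 'd']
'd': index 4 in ['c', 'b', 'e', 'a', 'd'] -> ['d', 'c', 'b', 'e', 'a']
'e': index 3 in ['d', 'c', 'b', 'e', 'a'] -> ['e', 'd', 'c', 'b', 'a']
'b': index 3 in ['e', 'd', 'c', 'b', 'a'] -> ['b', 'e', 'd', 'c', 'a']
'a': index 4 in ['b', 'e', 'd', 'c', 'a'] -> ['a', 'b', 'e', 'd', 'c']
'd': index 3 in ['a', 'b', 'e', 'd', 'c'] -> ['d', 'a', 'b', 'e', 'c']


Output: [4, 2, 3, 4, 3, 3, 4, 3]


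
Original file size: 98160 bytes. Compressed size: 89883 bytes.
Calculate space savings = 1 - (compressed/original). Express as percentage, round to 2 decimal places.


ratio = compressed/original = 89883/98160 = 0.915678
savings = 1 - ratio = 1 - 0.915678 = 0.084322
as a percentage: 0.084322 * 100 = 8.43%

Space savings = 1 - 89883/98160 = 8.43%


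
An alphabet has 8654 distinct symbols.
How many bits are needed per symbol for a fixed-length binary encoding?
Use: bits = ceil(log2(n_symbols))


log2(8654) = 13.0792
Bracket: 2^13 = 8192 < 8654 <= 2^14 = 16384
So ceil(log2(8654)) = 14

bits = ceil(log2(8654)) = ceil(13.0792) = 14 bits


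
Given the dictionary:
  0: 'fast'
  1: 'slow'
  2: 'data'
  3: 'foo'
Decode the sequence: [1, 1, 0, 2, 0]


Look up each index in the dictionary:
  1 -> 'slow'
  1 -> 'slow'
  0 -> 'fast'
  2 -> 'data'
  0 -> 'fast'

Decoded: "slow slow fast data fast"


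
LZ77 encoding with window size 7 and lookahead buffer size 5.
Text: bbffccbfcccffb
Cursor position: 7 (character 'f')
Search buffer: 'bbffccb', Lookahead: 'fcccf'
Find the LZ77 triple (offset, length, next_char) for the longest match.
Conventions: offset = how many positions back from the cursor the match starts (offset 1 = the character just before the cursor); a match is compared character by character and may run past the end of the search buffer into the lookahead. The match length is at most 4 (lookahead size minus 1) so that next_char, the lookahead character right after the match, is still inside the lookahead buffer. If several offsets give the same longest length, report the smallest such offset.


Try each offset into the search buffer:
  offset=1 (pos 6, char 'b'): match length 0
  offset=2 (pos 5, char 'c'): match length 0
  offset=3 (pos 4, char 'c'): match length 0
  offset=4 (pos 3, char 'f'): match length 3
  offset=5 (pos 2, char 'f'): match length 1
  offset=6 (pos 1, char 'b'): match length 0
  offset=7 (pos 0, char 'b'): match length 0
Longest match has length 3 at offset 4.
next_char = character at position 7 + 3 = 10 -> 'c'

Best match: offset=4, length=3 (matching 'fcc' starting at position 3)
LZ77 triple: (4, 3, 'c')


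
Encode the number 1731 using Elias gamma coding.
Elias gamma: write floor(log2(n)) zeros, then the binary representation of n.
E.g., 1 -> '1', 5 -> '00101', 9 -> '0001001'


num_bits = floor(log2(1731)) + 1 = 11
leading_zeros = num_bits - 1 = 10
binary(1731) = 11011000011

Elias gamma(1731) = '0000000000' + '11011000011' = 000000000011011000011 (21 bits)


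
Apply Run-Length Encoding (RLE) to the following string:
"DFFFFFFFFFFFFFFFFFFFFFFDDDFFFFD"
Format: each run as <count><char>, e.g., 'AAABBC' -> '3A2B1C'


Scanning runs left to right:
  i=0: run of 'D' x 1 -> '1D'
  i=1: run of 'F' x 22 -> '22F'
  i=23: run of 'D' x 3 -> '3D'
  i=26: run of 'F' x 4 -> '4F'
  i=30: run of 'D' x 1 -> '1D'

RLE = 1D22F3D4F1D


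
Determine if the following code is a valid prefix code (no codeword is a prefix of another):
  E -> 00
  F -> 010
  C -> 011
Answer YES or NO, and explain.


Checking each pair (does one codeword prefix another?):
  E='00' vs F='010': no prefix
  E='00' vs C='011': no prefix
  F='010' vs E='00': no prefix
  F='010' vs C='011': no prefix
  C='011' vs E='00': no prefix
  C='011' vs F='010': no prefix
No violation found over all pairs.

YES -- this is a valid prefix code. No codeword is a prefix of any other codeword.


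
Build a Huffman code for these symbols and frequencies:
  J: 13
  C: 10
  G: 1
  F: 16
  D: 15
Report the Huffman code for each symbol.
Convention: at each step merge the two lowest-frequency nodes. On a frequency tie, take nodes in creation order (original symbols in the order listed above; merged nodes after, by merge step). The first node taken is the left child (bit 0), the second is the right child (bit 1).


Huffman tree construction:
Step 1: Merge G(1) + C(10) = 11
Step 2: Merge (G+C)(11) + J(13) = 24
Step 3: Merge D(15) + F(16) = 31
Step 4: Merge ((G+C)+J)(24) + (D+F)(31) = 55
Read each symbol's code off the tree from the root (left child = 0, right child = 1).

Codes:
  J: 01 (length 2)
  C: 001 (length 3)
  G: 000 (length 3)
  F: 11 (length 2)
  D: 10 (length 2)
Average code length: 121/55 = 2.2000 bits/symbol


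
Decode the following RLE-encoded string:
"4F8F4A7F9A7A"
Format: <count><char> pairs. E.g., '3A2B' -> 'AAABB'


Expanding each <count><char> pair:
  4F -> 'FFFF'
  8F -> 'FFFFFFFF'
  4A -> 'AAAA'
  7F -> 'FFFFFFF'
  9A -> 'AAAAAAAAA'
  7A -> 'AAAAAAA'

Decoded = FFFFFFFFFFFFAAAAFFFFFFFAAAAAAAAAAAAAAAA


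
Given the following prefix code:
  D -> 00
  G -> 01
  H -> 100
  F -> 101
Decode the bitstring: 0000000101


Decoding step by step:
Bits 00 -> D
Bits 00 -> D
Bits 00 -> D
Bits 01 -> G
Bits 01 -> G


Decoded message: DDDGG


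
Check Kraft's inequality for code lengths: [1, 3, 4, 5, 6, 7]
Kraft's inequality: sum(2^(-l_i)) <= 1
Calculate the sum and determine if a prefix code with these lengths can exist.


Sum = 2^(-1) + 2^(-3) + 2^(-4) + 2^(-5) + 2^(-6) + 2^(-7)
    = 0.5 + 0.125 + 0.0625 + 0.03125 + 0.015625 + 0.0078125
    = 95/128 = 0.7421875
Since 0.7421875 <= 1, Kraft's inequality IS satisfied.
A prefix code with these lengths CAN exist.

Kraft sum = 0.7421875. Satisfied.


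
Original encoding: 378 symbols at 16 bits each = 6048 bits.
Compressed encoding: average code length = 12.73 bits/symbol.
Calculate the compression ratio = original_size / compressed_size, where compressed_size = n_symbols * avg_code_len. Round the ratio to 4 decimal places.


original_size = n_symbols * orig_bits = 378 * 16 = 6048 bits
compressed_size = n_symbols * avg_code_len = 378 * 12.73 = 4811.94 bits
ratio = original_size / compressed_size = 6048 / 4811.94 = 1.2569

Compression ratio = 1.2569


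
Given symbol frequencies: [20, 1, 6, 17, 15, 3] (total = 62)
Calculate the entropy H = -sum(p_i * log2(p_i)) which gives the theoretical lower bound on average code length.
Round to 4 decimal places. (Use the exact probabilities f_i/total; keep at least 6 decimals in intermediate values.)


Per-symbol terms -p_i * log2(p_i) with p_i = f_i/62:
  p = 20/62 = 0.322581: log2(p) = -1.632268, -p*log2(p) = 0.526538
  p = 1/62 = 0.016129: log2(p) = -5.954196, -p*log2(p) = 0.096035
  p = 6/62 = 0.096774: log2(p) = -3.369234, -p*log2(p) = 0.326055
  p = 17/62 = 0.274194: log2(p) = -1.866733, -p*log2(p) = 0.511846
  p = 15/62 = 0.241935: log2(p) = -2.047306, -p*log2(p) = 0.495316
  p = 3/62 = 0.048387: log2(p) = -4.369234, -p*log2(p) = 0.211415
H = 0.526538 + 0.096035 + 0.326055 + 0.511846 + 0.495316 + 0.211415 = 2.167205

H = 2.1672 bits/symbol


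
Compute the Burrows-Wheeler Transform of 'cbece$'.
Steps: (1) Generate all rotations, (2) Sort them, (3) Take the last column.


Rotations (sorted):
  0: $cbece -> last char: e
  1: bece$c -> last char: c
  2: cbece$ -> last char: $
  3: ce$cbe -> last char: e
  4: e$cbec -> last char: c
  5: ece$cb -> last char: b


BWT = ec$ecb


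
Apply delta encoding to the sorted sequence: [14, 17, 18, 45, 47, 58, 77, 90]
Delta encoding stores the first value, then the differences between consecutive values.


First value: 14
Deltas:
  17 - 14 = 3
  18 - 17 = 1
  45 - 18 = 27
  47 - 45 = 2
  58 - 47 = 11
  77 - 58 = 19
  90 - 77 = 13


Delta encoded: [14, 3, 1, 27, 2, 11, 19, 13]


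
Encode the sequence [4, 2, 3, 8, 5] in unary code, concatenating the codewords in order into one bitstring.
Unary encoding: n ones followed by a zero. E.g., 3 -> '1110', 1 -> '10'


Encode each number as n ones followed by a terminating 0:
  4 -> 11110 (5 bits)
  2 -> 110 (3 bits)
  3 -> 1110 (4 bits)
  8 -> 111111110 (9 bits)
  5 -> 111110 (6 bits)
Total length = 5 + 3 + 4 + 9 + 6 = 27 bits.

Unary([4, 2, 3, 8, 5]) = 111101101110111111110111110 (27 bits)


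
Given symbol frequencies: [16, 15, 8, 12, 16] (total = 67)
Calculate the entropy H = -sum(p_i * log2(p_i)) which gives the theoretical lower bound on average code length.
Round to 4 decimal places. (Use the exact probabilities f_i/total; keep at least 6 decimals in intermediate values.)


Per-symbol terms -p_i * log2(p_i) with p_i = f_i/67:
  p = 16/67 = 0.238806: log2(p) = -2.066089, -p*log2(p) = 0.493394
  p = 15/67 = 0.223881: log2(p) = -2.159199, -p*log2(p) = 0.483403
  p = 8/67 = 0.119403: log2(p) = -3.066089, -p*log2(p) = 0.366100
  p = 12/67 = 0.179104: log2(p) = -2.481127, -p*log2(p) = 0.444381
  p = 16/67 = 0.238806: log2(p) = -2.066089, -p*log2(p) = 0.493394
H = 0.493394 + 0.483403 + 0.366100 + 0.444381 + 0.493394 = 2.280672

H = 2.2807 bits/symbol


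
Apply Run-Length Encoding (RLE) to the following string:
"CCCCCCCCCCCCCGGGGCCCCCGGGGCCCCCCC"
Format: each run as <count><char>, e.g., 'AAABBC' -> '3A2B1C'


Scanning runs left to right:
  i=0: run of 'C' x 13 -> '13C'
  i=13: run of 'G' x 4 -> '4G'
  i=17: run of 'C' x 5 -> '5C'
  i=22: run of 'G' x 4 -> '4G'
  i=26: run of 'C' x 7 -> '7C'

RLE = 13C4G5C4G7C


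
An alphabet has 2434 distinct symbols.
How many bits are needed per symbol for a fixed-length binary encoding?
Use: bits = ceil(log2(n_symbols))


log2(2434) = 11.2491
Bracket: 2^11 = 2048 < 2434 <= 2^12 = 4096
So ceil(log2(2434)) = 12

bits = ceil(log2(2434)) = ceil(11.2491) = 12 bits


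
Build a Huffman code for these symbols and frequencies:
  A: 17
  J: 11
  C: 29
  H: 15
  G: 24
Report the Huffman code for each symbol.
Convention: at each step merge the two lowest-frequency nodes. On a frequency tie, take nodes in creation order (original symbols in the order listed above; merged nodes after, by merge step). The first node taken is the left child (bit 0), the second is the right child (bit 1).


Huffman tree construction:
Step 1: Merge J(11) + H(15) = 26
Step 2: Merge A(17) + G(24) = 41
Step 3: Merge (J+H)(26) + C(29) = 55
Step 4: Merge (A+G)(41) + ((J+H)+C)(55) = 96
Read each symbol's code off the tree from the root (left child = 0, right child = 1).

Codes:
  A: 00 (length 2)
  J: 100 (length 3)
  C: 11 (length 2)
  H: 101 (length 3)
  G: 01 (length 2)
Average code length: 218/96 = 2.2708 bits/symbol


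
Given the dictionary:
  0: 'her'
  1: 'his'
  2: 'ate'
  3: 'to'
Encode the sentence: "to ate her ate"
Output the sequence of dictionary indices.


Look up each word in the dictionary:
  'to' -> 3
  'ate' -> 2
  'her' -> 0
  'ate' -> 2

Encoded: [3, 2, 0, 2]


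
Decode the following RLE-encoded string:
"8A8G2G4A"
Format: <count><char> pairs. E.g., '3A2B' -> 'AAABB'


Expanding each <count><char> pair:
  8A -> 'AAAAAAAA'
  8G -> 'GGGGGGGG'
  2G -> 'GG'
  4A -> 'AAAA'

Decoded = AAAAAAAAGGGGGGGGGGAAAA


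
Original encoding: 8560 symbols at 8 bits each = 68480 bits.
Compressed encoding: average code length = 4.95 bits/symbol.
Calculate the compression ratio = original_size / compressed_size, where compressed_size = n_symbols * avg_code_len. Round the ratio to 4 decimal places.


original_size = n_symbols * orig_bits = 8560 * 8 = 68480 bits
compressed_size = n_symbols * avg_code_len = 8560 * 4.95 = 42372.0 bits
ratio = original_size / compressed_size = 68480 / 42372.0 = 1.6162

Compression ratio = 1.6162


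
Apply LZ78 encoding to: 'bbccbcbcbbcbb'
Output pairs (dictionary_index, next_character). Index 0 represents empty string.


LZ78 encoding steps:
Dictionary: {0: ''}
Step 1: w='' (idx 0), next='b' -> output (0, 'b'), add 'b' as idx 1
Step 2: w='b' (idx 1), next='c' -> output (1, 'c'), add 'bc' as idx 2
Step 3: w='' (idx 0), next='c' -> output (0, 'c'), add 'c' as idx 3
Step 4: w='bc' (idx 2), next='b' -> output (2, 'b'), add 'bcb' as idx 4
Step 5: w='c' (idx 3), next='b' -> output (3, 'b'), add 'cb' as idx 5
Step 6: w='bcb' (idx 4), next='b' -> output (4, 'b'), add 'bcbb' as idx 6


Encoded: [(0, 'b'), (1, 'c'), (0, 'c'), (2, 'b'), (3, 'b'), (4, 'b')]


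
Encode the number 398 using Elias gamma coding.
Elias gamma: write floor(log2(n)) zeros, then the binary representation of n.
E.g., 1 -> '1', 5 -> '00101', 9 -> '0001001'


num_bits = floor(log2(398)) + 1 = 9
leading_zeros = num_bits - 1 = 8
binary(398) = 110001110

Elias gamma(398) = '00000000' + '110001110' = 00000000110001110 (17 bits)


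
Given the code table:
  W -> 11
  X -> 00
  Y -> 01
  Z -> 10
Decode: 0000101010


Decoding:
00 -> X
00 -> X
10 -> Z
10 -> Z
10 -> Z


Result: XXZZZ


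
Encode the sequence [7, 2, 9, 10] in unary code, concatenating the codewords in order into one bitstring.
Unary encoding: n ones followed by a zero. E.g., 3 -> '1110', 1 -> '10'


Encode each number as n ones followed by a terminating 0:
  7 -> 11111110 (8 bits)
  2 -> 110 (3 bits)
  9 -> 1111111110 (10 bits)
  10 -> 11111111110 (11 bits)
Total length = 8 + 3 + 10 + 11 = 32 bits.

Unary([7, 2, 9, 10]) = 11111110110111111111011111111110 (32 bits)


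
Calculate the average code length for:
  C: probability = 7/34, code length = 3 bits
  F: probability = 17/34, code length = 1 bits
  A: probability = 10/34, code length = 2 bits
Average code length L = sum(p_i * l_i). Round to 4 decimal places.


Weighted contributions p_i * l_i:
  C: (7/34) * 3 = 21/34
  F: (17/34) * 1 = 17/34
  A: (10/34) * 2 = 20/34
Sum = (21 + 17 + 20)/34 = 58/34

L = 58/34 = 1.7059 bits/symbol


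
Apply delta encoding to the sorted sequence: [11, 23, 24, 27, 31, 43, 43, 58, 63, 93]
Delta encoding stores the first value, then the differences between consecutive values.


First value: 11
Deltas:
  23 - 11 = 12
  24 - 23 = 1
  27 - 24 = 3
  31 - 27 = 4
  43 - 31 = 12
  43 - 43 = 0
  58 - 43 = 15
  63 - 58 = 5
  93 - 63 = 30


Delta encoded: [11, 12, 1, 3, 4, 12, 0, 15, 5, 30]


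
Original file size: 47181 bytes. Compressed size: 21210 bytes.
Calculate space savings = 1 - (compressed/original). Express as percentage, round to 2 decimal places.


ratio = compressed/original = 21210/47181 = 0.449545
savings = 1 - ratio = 1 - 0.449545 = 0.550455
as a percentage: 0.550455 * 100 = 55.05%

Space savings = 1 - 21210/47181 = 55.05%


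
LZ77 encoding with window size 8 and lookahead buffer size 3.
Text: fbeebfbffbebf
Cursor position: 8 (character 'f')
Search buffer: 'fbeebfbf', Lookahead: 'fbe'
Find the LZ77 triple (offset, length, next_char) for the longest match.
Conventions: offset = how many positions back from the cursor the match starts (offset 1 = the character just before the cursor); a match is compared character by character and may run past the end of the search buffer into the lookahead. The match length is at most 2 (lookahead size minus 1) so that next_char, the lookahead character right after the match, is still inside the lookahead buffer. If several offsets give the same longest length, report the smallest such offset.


Try each offset into the search buffer:
  offset=1 (pos 7, char 'f'): match length 1
  offset=2 (pos 6, char 'b'): match length 0
  offset=3 (pos 5, char 'f'): match length 2
  offset=4 (pos 4, char 'b'): match length 0
  offset=5 (pos 3, char 'e'): match length 0
  offset=6 (pos 2, char 'e'): match length 0
  offset=7 (pos 1, char 'b'): match length 0
  offset=8 (pos 0, char 'f'): match length 2
Longest match has length 2, found at offsets 3, 8; take the smallest, offset 3.
next_char = character at position 8 + 2 = 10 -> 'e'

Best match: offset=3, length=2 (matching 'fb' starting at position 5)
LZ77 triple: (3, 2, 'e')


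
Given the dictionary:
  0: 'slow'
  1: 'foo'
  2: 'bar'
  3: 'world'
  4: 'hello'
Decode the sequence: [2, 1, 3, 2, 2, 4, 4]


Look up each index in the dictionary:
  2 -> 'bar'
  1 -> 'foo'
  3 -> 'world'
  2 -> 'bar'
  2 -> 'bar'
  4 -> 'hello'
  4 -> 'hello'

Decoded: "bar foo world bar bar hello hello"


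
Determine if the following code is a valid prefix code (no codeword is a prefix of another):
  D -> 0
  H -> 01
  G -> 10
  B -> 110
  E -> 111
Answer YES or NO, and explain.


Checking each pair (does one codeword prefix another?):
  D='0' vs H='01': prefix -- VIOLATION

NO -- this is NOT a valid prefix code. D (0) is a prefix of H (01).


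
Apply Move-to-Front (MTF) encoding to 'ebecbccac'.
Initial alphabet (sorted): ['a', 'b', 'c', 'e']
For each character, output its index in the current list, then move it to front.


MTF encoding:
'e': index 3 in ['a', 'b', 'c', 'e'] -> ['e', 'a', 'b', 'c']
'b': index 2 in ['e', 'a', 'b', 'c'] -> ['b', 'e', 'a', 'c']
'e': index 1 in ['b', 'e', 'a', 'c'] -> ['e', 'b', 'a', 'c']
'c': index 3 in ['e', 'b', 'a', 'c'] -> ['c', 'e', 'b', 'a']
'b': index 2 in ['c', 'e', 'b', 'a'] -> ['b', 'c', 'e', 'a']
'c': index 1 in ['b', 'c', 'e', 'a'] -> ['c', 'b', 'e', 'a']
'c': index 0 in ['c', 'b', 'e', 'a'] -> ['c', 'b', 'e', 'a']
'a': index 3 in ['c', 'b', 'e', 'a'] -> ['a', 'c', 'b', 'e']
'c': index 1 in ['a', 'c', 'b', 'e'] -> ['c', 'a', 'b', 'e']


Output: [3, 2, 1, 3, 2, 1, 0, 3, 1]


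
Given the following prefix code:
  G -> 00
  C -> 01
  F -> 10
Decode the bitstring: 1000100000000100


Decoding step by step:
Bits 10 -> F
Bits 00 -> G
Bits 10 -> F
Bits 00 -> G
Bits 00 -> G
Bits 00 -> G
Bits 01 -> C
Bits 00 -> G


Decoded message: FGFGGGCG


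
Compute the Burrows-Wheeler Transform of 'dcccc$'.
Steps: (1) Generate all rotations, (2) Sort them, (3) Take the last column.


Rotations (sorted):
  0: $dcccc -> last char: c
  1: c$dccc -> last char: c
  2: cc$dcc -> last char: c
  3: ccc$dc -> last char: c
  4: cccc$d -> last char: d
  5: dcccc$ -> last char: $


BWT = ccccd$


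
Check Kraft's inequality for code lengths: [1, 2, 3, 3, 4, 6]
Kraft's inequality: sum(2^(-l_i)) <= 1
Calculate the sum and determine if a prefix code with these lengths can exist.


Sum = 2^(-1) + 2^(-2) + 2^(-3) + 2^(-3) + 2^(-4) + 2^(-6)
    = 0.5 + 0.25 + 0.125 + 0.125 + 0.0625 + 0.015625
    = 69/64 = 1.078125
Since 1.078125 > 1, Kraft's inequality is NOT satisfied.
A prefix code with these lengths CANNOT exist.

Kraft sum = 1.078125. Not satisfied.


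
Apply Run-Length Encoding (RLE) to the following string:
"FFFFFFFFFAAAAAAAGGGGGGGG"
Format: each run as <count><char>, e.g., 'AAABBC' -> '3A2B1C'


Scanning runs left to right:
  i=0: run of 'F' x 9 -> '9F'
  i=9: run of 'A' x 7 -> '7A'
  i=16: run of 'G' x 8 -> '8G'

RLE = 9F7A8G


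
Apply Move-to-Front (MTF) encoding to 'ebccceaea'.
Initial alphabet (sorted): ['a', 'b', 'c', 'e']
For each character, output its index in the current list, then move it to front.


MTF encoding:
'e': index 3 in ['a', 'b', 'c', 'e'] -> ['e', 'a', 'b', 'c']
'b': index 2 in ['e', 'a', 'b', 'c'] -> ['b', 'e', 'a', 'c']
'c': index 3 in ['b', 'e', 'a', 'c'] -> ['c', 'b', 'e', 'a']
'c': index 0 in ['c', 'b', 'e', 'a'] -> ['c', 'b', 'e', 'a']
'c': index 0 in ['c', 'b', 'e', 'a'] -> ['c', 'b', 'e', 'a']
'e': index 2 in ['c', 'b', 'e', 'a'] -> ['e', 'c', 'b', 'a']
'a': index 3 in ['e', 'c', 'b', 'a'] -> ['a', 'e', 'c', 'b']
'e': index 1 in ['a', 'e', 'c', 'b'] -> ['e', 'a', 'c', 'b']
'a': index 1 in ['e', 'a', 'c', 'b'] -> ['a', 'e', 'c', 'b']


Output: [3, 2, 3, 0, 0, 2, 3, 1, 1]


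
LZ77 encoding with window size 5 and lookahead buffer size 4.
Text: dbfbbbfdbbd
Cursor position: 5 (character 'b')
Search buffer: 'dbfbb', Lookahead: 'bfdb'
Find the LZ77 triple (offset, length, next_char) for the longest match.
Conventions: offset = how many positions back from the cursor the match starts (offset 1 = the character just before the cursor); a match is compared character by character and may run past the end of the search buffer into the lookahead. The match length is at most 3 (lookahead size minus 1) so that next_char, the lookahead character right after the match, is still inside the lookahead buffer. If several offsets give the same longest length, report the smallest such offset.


Try each offset into the search buffer:
  offset=1 (pos 4, char 'b'): match length 1
  offset=2 (pos 3, char 'b'): match length 1
  offset=3 (pos 2, char 'f'): match length 0
  offset=4 (pos 1, char 'b'): match length 2
  offset=5 (pos 0, char 'd'): match length 0
Longest match has length 2 at offset 4.
next_char = character at position 5 + 2 = 7 -> 'd'

Best match: offset=4, length=2 (matching 'bf' starting at position 1)
LZ77 triple: (4, 2, 'd')


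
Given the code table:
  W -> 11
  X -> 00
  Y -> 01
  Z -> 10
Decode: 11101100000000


Decoding:
11 -> W
10 -> Z
11 -> W
00 -> X
00 -> X
00 -> X
00 -> X


Result: WZWXXXX


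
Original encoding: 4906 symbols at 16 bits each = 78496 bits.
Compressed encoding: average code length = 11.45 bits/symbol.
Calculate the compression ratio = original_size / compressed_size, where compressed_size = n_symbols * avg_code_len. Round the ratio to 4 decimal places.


original_size = n_symbols * orig_bits = 4906 * 16 = 78496 bits
compressed_size = n_symbols * avg_code_len = 4906 * 11.45 = 56173.7 bits
ratio = original_size / compressed_size = 78496 / 56173.7 = 1.3974

Compression ratio = 1.3974


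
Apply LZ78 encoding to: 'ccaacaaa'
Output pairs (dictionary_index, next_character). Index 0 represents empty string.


LZ78 encoding steps:
Dictionary: {0: ''}
Step 1: w='' (idx 0), next='c' -> output (0, 'c'), add 'c' as idx 1
Step 2: w='c' (idx 1), next='a' -> output (1, 'a'), add 'ca' as idx 2
Step 3: w='' (idx 0), next='a' -> output (0, 'a'), add 'a' as idx 3
Step 4: w='ca' (idx 2), next='a' -> output (2, 'a'), add 'caa' as idx 4
Step 5: w='a' (idx 3), end of input -> output (3, '')


Encoded: [(0, 'c'), (1, 'a'), (0, 'a'), (2, 'a'), (3, '')]


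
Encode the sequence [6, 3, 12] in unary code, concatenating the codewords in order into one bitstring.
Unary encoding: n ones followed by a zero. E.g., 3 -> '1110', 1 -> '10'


Encode each number as n ones followed by a terminating 0:
  6 -> 1111110 (7 bits)
  3 -> 1110 (4 bits)
  12 -> 1111111111110 (13 bits)
Total length = 7 + 4 + 13 = 24 bits.

Unary([6, 3, 12]) = 111111011101111111111110 (24 bits)


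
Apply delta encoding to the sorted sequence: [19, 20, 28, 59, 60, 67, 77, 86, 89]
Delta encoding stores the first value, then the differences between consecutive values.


First value: 19
Deltas:
  20 - 19 = 1
  28 - 20 = 8
  59 - 28 = 31
  60 - 59 = 1
  67 - 60 = 7
  77 - 67 = 10
  86 - 77 = 9
  89 - 86 = 3


Delta encoded: [19, 1, 8, 31, 1, 7, 10, 9, 3]


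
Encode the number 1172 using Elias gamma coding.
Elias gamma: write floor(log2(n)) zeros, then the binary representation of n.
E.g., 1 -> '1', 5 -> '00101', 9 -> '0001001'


num_bits = floor(log2(1172)) + 1 = 11
leading_zeros = num_bits - 1 = 10
binary(1172) = 10010010100

Elias gamma(1172) = '0000000000' + '10010010100' = 000000000010010010100 (21 bits)


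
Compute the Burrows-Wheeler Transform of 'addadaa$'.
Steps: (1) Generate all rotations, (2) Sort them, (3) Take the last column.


Rotations (sorted):
  0: $addadaa -> last char: a
  1: a$addada -> last char: a
  2: aa$addad -> last char: d
  3: adaa$add -> last char: d
  4: addadaa$ -> last char: $
  5: daa$adda -> last char: a
  6: dadaa$ad -> last char: d
  7: ddadaa$a -> last char: a


BWT = aadd$ada


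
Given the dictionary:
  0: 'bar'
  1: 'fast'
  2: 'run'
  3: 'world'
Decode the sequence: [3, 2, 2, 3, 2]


Look up each index in the dictionary:
  3 -> 'world'
  2 -> 'run'
  2 -> 'run'
  3 -> 'world'
  2 -> 'run'

Decoded: "world run run world run"


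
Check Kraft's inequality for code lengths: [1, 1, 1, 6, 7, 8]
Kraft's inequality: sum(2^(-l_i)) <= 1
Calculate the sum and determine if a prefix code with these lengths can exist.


Sum = 2^(-1) + 2^(-1) + 2^(-1) + 2^(-6) + 2^(-7) + 2^(-8)
    = 0.5 + 0.5 + 0.5 + 0.015625 + 0.0078125 + 0.00390625
    = 391/256 = 1.52734375
Since 1.52734375 > 1, Kraft's inequality is NOT satisfied.
A prefix code with these lengths CANNOT exist.

Kraft sum = 1.52734375. Not satisfied.


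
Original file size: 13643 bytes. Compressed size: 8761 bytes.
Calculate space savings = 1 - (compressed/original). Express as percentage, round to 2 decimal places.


ratio = compressed/original = 8761/13643 = 0.642161
savings = 1 - ratio = 1 - 0.642161 = 0.357839
as a percentage: 0.357839 * 100 = 35.78%

Space savings = 1 - 8761/13643 = 35.78%


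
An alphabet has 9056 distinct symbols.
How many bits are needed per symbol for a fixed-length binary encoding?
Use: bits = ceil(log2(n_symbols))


log2(9056) = 13.1447
Bracket: 2^13 = 8192 < 9056 <= 2^14 = 16384
So ceil(log2(9056)) = 14

bits = ceil(log2(9056)) = ceil(13.1447) = 14 bits


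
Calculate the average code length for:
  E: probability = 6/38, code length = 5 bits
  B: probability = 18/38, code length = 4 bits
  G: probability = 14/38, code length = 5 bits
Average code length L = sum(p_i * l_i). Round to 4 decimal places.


Weighted contributions p_i * l_i:
  E: (6/38) * 5 = 30/38
  B: (18/38) * 4 = 72/38
  G: (14/38) * 5 = 70/38
Sum = (30 + 72 + 70)/38 = 172/38

L = 172/38 = 4.5263 bits/symbol


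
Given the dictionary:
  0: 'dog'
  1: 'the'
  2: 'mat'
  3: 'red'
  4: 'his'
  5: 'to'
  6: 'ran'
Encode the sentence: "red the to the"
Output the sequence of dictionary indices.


Look up each word in the dictionary:
  'red' -> 3
  'the' -> 1
  'to' -> 5
  'the' -> 1

Encoded: [3, 1, 5, 1]


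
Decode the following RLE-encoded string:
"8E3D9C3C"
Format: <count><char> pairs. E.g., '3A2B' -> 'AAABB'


Expanding each <count><char> pair:
  8E -> 'EEEEEEEE'
  3D -> 'DDD'
  9C -> 'CCCCCCCCC'
  3C -> 'CCC'

Decoded = EEEEEEEEDDDCCCCCCCCCCCC


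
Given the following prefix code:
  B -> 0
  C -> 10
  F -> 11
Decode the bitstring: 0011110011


Decoding step by step:
Bits 0 -> B
Bits 0 -> B
Bits 11 -> F
Bits 11 -> F
Bits 0 -> B
Bits 0 -> B
Bits 11 -> F


Decoded message: BBFFBBF


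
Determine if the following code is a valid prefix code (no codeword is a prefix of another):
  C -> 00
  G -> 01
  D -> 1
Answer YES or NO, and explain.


Checking each pair (does one codeword prefix another?):
  C='00' vs G='01': no prefix
  C='00' vs D='1': no prefix
  G='01' vs C='00': no prefix
  G='01' vs D='1': no prefix
  D='1' vs C='00': no prefix
  D='1' vs G='01': no prefix
No violation found over all pairs.

YES -- this is a valid prefix code. No codeword is a prefix of any other codeword.


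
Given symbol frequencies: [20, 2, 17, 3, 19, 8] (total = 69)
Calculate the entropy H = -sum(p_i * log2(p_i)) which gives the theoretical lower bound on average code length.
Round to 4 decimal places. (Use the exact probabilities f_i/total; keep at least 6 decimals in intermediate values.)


Per-symbol terms -p_i * log2(p_i) with p_i = f_i/69:
  p = 20/69 = 0.289855: log2(p) = -1.786596, -p*log2(p) = 0.517854
  p = 2/69 = 0.028986: log2(p) = -5.108524, -p*log2(p) = 0.148073
  p = 17/69 = 0.246377: log2(p) = -2.021062, -p*log2(p) = 0.497943
  p = 3/69 = 0.043478: log2(p) = -4.523562, -p*log2(p) = 0.196677
  p = 19/69 = 0.275362: log2(p) = -1.860597, -p*log2(p) = 0.512338
  p = 8/69 = 0.115942: log2(p) = -3.108524, -p*log2(p) = 0.360409
H = 0.517854 + 0.148073 + 0.497943 + 0.196677 + 0.512338 + 0.360409 = 2.233294

H = 2.2333 bits/symbol


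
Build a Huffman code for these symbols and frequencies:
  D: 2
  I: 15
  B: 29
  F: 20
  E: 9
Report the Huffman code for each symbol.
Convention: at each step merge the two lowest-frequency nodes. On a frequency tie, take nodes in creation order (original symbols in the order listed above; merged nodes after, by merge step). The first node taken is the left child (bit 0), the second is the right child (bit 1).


Huffman tree construction:
Step 1: Merge D(2) + E(9) = 11
Step 2: Merge (D+E)(11) + I(15) = 26
Step 3: Merge F(20) + ((D+E)+I)(26) = 46
Step 4: Merge B(29) + (F+((D+E)+I))(46) = 75
Read each symbol's code off the tree from the root (left child = 0, right child = 1).

Codes:
  D: 1100 (length 4)
  I: 111 (length 3)
  B: 0 (length 1)
  F: 10 (length 2)
  E: 1101 (length 4)
Average code length: 158/75 = 2.1067 bits/symbol


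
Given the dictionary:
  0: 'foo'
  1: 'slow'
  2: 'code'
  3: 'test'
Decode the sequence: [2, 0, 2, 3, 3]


Look up each index in the dictionary:
  2 -> 'code'
  0 -> 'foo'
  2 -> 'code'
  3 -> 'test'
  3 -> 'test'

Decoded: "code foo code test test"


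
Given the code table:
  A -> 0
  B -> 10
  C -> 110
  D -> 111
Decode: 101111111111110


Decoding:
10 -> B
111 -> D
111 -> D
111 -> D
111 -> D
0 -> A


Result: BDDDDA


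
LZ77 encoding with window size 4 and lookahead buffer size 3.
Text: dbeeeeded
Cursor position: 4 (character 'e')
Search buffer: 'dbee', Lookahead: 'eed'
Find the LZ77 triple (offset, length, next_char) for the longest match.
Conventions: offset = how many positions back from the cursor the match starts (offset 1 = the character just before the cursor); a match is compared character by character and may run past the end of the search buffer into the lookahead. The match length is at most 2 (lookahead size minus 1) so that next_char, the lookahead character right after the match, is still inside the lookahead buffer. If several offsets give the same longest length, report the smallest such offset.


Try each offset into the search buffer:
  offset=1 (pos 3, char 'e'): match length 2
  offset=2 (pos 2, char 'e'): match length 2
  offset=3 (pos 1, char 'b'): match length 0
  offset=4 (pos 0, char 'd'): match length 0
Longest match has length 2, found at offsets 1, 2; take the smallest, offset 1.
next_char = character at position 4 + 2 = 6 -> 'd'

Best match: offset=1, length=2 (matching 'ee' starting at position 3)
LZ77 triple: (1, 2, 'd')
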